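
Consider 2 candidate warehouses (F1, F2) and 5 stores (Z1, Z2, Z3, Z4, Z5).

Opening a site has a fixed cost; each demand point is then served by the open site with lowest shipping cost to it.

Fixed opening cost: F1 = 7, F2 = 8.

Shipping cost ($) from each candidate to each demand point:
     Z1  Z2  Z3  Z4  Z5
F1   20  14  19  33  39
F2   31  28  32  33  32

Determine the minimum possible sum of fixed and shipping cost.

132

Open {F1}: assign each demand point to its cheapest open site.
  Z1→F1 20, Z2→F1 14, Z3→F1 19, Z4→F1 33, Z5→F1 39
  shipping cost 125, fixed 7 → total 132.
Compare {F1, F2}: shipping cost 118 + fixed 15 = 133.
Compare {F2}: shipping cost 156 + fixed 8 = 164.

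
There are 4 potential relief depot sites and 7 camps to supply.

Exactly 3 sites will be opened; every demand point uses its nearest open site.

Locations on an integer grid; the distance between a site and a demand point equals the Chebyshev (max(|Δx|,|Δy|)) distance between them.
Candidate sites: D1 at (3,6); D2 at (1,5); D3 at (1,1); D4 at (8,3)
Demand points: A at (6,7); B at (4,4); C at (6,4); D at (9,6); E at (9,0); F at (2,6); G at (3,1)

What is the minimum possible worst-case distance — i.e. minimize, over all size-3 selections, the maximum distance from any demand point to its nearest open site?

3

Open {D1, D3, D4}.
  Farthest demand point is A at distance 3 (to D1); all others are ≤ 3.
With {D1, D2, D4} the worst case is 4.
With {D2, D3, D4} the worst case is 4.
No size-3 selection achieves below 3.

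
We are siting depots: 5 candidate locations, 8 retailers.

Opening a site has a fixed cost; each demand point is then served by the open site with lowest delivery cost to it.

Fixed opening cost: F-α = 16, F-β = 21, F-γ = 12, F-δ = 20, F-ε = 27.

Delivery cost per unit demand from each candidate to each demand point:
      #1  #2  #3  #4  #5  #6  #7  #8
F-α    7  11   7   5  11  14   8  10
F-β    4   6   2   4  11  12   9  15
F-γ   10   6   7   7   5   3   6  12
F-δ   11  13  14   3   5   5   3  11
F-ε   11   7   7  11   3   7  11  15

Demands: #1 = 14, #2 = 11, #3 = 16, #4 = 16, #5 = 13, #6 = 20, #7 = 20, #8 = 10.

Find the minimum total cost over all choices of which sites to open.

Open {F-β, F-γ, F-δ}: assign each demand point to its cheapest open site.
  #1→F-β 14×4=56, #2→F-β 11×6=66, #3→F-β 16×2=32, #4→F-δ 16×3=48, #5→F-γ 13×5=65, #6→F-γ 20×3=60, #7→F-δ 20×3=60, #8→F-δ 10×11=110
  delivery cost 497, fixed 53 → total 550.
Compare {F-β, F-γ, F-δ, F-ε}: delivery cost 471 + fixed 80 = 551.
Compare {F-α, F-β, F-γ, F-δ}: delivery cost 487 + fixed 69 = 556.
Compare {F-α, F-β, F-γ, F-δ, F-ε}: delivery cost 461 + fixed 96 = 557.
All other subsets cost ≥ 551. Minimum total cost: 550.

550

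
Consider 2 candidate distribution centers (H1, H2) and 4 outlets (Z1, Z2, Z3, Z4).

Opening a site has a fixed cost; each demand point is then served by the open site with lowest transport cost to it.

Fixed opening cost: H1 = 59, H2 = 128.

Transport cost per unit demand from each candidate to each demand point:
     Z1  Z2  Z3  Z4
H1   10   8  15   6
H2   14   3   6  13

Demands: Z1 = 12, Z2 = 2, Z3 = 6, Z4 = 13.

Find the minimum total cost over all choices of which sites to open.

363

Open {H1}: assign each demand point to its cheapest open site.
  Z1→H1 12×10=120, Z2→H1 2×8=16, Z3→H1 6×15=90, Z4→H1 13×6=78
  transport cost 304, fixed 59 → total 363.
Compare {H1, H2}: transport cost 240 + fixed 187 = 427.
Compare {H2}: transport cost 379 + fixed 128 = 507.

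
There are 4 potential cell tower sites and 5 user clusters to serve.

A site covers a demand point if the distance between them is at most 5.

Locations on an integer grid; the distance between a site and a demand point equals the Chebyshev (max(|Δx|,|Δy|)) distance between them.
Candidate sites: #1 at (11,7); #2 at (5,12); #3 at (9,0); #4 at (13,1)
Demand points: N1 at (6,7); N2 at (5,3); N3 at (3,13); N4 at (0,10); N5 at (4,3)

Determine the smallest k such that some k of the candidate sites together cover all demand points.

2

Coverage sets (demand points within 5 of each site):
  #1: {N1}
  #2: {N1, N3, N4}
  #3: {N2, N5}
  #4: {}
No single site covers all 5 demand points.
But {#2, #3} covers everything, so the minimum is 2.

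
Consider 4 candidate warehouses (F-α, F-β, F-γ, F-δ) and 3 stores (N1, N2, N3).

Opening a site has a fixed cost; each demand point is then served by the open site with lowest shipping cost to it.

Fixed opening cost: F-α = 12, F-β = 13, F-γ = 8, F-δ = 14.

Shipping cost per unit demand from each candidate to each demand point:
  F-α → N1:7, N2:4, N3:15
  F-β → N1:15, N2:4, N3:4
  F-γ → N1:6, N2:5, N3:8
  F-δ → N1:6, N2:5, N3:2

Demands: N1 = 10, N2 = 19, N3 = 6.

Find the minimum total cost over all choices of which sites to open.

174

Open {F-α, F-δ}: assign each demand point to its cheapest open site.
  N1→F-δ 10×6=60, N2→F-α 19×4=76, N3→F-δ 6×2=12
  shipping cost 148, fixed 26 → total 174.
Compare {F-β, F-δ}: shipping cost 148 + fixed 27 = 175.
Compare {F-δ}: shipping cost 167 + fixed 14 = 181.
Compare {F-β, F-γ}: shipping cost 160 + fixed 21 = 181.
All other subsets cost ≥ 175. Minimum total cost: 174.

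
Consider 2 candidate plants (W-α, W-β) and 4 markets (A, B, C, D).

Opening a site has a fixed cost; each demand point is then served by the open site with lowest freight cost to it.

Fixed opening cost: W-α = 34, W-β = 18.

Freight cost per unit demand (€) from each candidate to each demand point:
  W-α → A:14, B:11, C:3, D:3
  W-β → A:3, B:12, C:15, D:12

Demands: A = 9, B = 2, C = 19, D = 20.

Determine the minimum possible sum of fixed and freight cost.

218

Open {W-α, W-β}: assign each demand point to its cheapest open site.
  A→W-β 9×3=27, B→W-α 2×11=22, C→W-α 19×3=57, D→W-α 20×3=60
  freight cost 166, fixed 52 → total 218.
Compare {W-α}: freight cost 265 + fixed 34 = 299.
Compare {W-β}: freight cost 576 + fixed 18 = 594.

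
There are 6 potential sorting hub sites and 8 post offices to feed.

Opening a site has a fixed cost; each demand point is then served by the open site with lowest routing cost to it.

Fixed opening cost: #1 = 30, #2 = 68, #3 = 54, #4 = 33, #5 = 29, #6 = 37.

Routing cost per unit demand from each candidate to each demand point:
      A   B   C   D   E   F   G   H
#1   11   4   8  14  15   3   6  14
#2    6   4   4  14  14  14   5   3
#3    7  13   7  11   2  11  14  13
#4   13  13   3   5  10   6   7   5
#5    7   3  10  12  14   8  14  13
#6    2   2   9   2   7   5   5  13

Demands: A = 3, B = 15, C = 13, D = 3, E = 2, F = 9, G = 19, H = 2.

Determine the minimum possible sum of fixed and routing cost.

315

Open {#4, #6}: assign each demand point to its cheapest open site.
  A→#6 3×2=6, B→#6 15×2=30, C→#4 13×3=39, D→#6 3×2=6, E→#6 2×7=14, F→#6 9×5=45, G→#6 19×5=95, H→#4 2×5=10
  routing cost 245, fixed 70 → total 315.
Compare {#1, #4, #6}: routing cost 227 + fixed 100 = 327.
Compare {#4, #5, #6}: routing cost 245 + fixed 99 = 344.
Compare {#1, #4, #5, #6}: routing cost 227 + fixed 129 = 356.
All other subsets cost ≥ 327. Minimum total cost: 315.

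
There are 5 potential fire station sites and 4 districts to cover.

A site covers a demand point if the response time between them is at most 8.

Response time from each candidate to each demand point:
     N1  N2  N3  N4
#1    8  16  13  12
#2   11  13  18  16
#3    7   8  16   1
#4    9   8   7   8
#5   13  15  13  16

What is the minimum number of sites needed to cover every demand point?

Coverage sets (demand points within 8 of each site):
  #1: {N1}
  #2: {}
  #3: {N1, N2, N4}
  #4: {N2, N3, N4}
  #5: {}
No single site covers all 4 demand points.
But {#1, #4} covers everything, so the minimum is 2.

2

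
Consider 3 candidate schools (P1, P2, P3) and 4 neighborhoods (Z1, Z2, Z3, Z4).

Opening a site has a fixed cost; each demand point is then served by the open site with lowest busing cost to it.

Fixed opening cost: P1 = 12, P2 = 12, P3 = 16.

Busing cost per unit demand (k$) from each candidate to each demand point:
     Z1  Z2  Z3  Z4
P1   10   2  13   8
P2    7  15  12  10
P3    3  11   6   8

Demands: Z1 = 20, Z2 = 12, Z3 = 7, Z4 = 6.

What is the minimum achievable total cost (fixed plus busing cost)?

202

Open {P1, P3}: assign each demand point to its cheapest open site.
  Z1→P3 20×3=60, Z2→P1 12×2=24, Z3→P3 7×6=42, Z4→P1 6×8=48
  busing cost 174, fixed 28 → total 202.
Compare {P1, P2, P3}: busing cost 174 + fixed 40 = 214.
Compare {P3}: busing cost 282 + fixed 16 = 298.
Compare {P2, P3}: busing cost 282 + fixed 28 = 310.
All other subsets cost ≥ 214. Minimum total cost: 202.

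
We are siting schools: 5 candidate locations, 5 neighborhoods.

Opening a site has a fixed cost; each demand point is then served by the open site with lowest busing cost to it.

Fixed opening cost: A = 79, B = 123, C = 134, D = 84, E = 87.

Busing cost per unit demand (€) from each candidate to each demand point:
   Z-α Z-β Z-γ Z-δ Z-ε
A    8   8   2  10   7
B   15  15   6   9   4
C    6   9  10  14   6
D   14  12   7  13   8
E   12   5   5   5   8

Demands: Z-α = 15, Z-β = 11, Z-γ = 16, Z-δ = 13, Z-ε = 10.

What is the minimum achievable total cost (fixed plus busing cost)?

508

Open {A, E}: assign each demand point to its cheapest open site.
  Z-α→A 15×8=120, Z-β→E 11×5=55, Z-γ→A 16×2=32, Z-δ→E 13×5=65, Z-ε→A 10×7=70
  busing cost 342, fixed 166 → total 508.
Compare {A}: busing cost 440 + fixed 79 = 519.
Compare {E}: busing cost 460 + fixed 87 = 547.
Compare {C, E}: busing cost 350 + fixed 221 = 571.
All other subsets cost ≥ 519. Minimum total cost: 508.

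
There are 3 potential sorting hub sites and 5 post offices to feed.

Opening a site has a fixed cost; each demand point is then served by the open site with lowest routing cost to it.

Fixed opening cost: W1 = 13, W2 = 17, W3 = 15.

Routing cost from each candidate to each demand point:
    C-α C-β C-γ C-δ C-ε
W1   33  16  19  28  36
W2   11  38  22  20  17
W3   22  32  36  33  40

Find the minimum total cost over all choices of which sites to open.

Open {W1, W2}: assign each demand point to its cheapest open site.
  C-α→W2 11, C-β→W1 16, C-γ→W1 19, C-δ→W2 20, C-ε→W2 17
  routing cost 83, fixed 30 → total 113.
Compare {W2}: routing cost 108 + fixed 17 = 125.
Compare {W1, W2, W3}: routing cost 83 + fixed 45 = 128.
Compare {W2, W3}: routing cost 102 + fixed 32 = 134.
All other subsets cost ≥ 125. Minimum total cost: 113.

113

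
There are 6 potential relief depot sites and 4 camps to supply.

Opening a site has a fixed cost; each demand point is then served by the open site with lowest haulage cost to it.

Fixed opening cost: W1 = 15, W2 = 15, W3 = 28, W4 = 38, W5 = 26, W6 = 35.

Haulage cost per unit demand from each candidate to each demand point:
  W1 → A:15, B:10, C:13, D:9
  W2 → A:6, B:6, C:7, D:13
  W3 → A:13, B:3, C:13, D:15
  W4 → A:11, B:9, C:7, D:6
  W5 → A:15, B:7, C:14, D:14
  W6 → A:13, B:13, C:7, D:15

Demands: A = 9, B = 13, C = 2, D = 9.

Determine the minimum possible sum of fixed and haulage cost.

242

Open {W2, W3, W4}: assign each demand point to its cheapest open site.
  A→W2 9×6=54, B→W3 13×3=39, C→W2 2×7=14, D→W4 9×6=54
  haulage cost 161, fixed 81 → total 242.
Compare {W1, W2, W3}: haulage cost 188 + fixed 58 = 246.
Compare {W2, W4}: haulage cost 200 + fixed 53 = 253.
Compare {W1, W2}: haulage cost 227 + fixed 30 = 257.
All other subsets cost ≥ 246. Minimum total cost: 242.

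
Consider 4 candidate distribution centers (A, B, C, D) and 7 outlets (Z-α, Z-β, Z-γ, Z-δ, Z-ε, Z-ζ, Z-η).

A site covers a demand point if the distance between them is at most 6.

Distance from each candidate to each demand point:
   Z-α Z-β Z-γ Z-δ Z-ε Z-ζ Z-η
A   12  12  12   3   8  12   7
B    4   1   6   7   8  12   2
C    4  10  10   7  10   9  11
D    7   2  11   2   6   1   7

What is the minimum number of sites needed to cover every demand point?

2

Coverage sets (demand points within 6 of each site):
  A: {Z-δ}
  B: {Z-α, Z-β, Z-γ, Z-η}
  C: {Z-α}
  D: {Z-β, Z-δ, Z-ε, Z-ζ}
No single site covers all 7 demand points.
But {B, D} covers everything, so the minimum is 2.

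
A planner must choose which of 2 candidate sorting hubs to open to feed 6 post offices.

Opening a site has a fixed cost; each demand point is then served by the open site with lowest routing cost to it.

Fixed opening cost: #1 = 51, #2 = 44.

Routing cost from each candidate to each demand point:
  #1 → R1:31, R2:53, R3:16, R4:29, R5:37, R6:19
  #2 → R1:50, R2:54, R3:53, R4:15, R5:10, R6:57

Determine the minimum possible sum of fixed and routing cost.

236

Open {#1}: assign each demand point to its cheapest open site.
  R1→#1 31, R2→#1 53, R3→#1 16, R4→#1 29, R5→#1 37, R6→#1 19
  routing cost 185, fixed 51 → total 236.
Compare {#1, #2}: routing cost 144 + fixed 95 = 239.
Compare {#2}: routing cost 239 + fixed 44 = 283.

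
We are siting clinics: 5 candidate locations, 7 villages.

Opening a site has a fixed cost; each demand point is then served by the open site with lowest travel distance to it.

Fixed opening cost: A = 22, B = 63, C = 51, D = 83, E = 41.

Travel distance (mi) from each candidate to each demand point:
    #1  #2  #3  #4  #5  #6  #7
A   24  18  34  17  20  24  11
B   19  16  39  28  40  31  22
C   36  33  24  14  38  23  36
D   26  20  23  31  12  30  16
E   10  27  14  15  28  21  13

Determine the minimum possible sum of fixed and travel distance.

Open {E}: assign each demand point to its cheapest open site.
  #1→E 10, #2→E 27, #3→E 14, #4→E 15, #5→E 28, #6→E 21, #7→E 13
  travel distance 128, fixed 41 → total 169.
Compare {A}: travel distance 148 + fixed 22 = 170.
Compare {A, E}: travel distance 109 + fixed 63 = 172.
Compare {A, C}: travel distance 134 + fixed 73 = 207.
All other subsets cost ≥ 170. Minimum total cost: 169.

169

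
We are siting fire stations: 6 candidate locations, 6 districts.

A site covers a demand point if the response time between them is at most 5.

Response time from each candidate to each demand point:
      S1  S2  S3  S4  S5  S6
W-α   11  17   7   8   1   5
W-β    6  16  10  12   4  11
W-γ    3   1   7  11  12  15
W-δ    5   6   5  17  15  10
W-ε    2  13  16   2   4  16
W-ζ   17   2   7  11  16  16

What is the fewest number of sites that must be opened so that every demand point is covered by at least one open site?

4

Coverage sets (demand points within 5 of each site):
  W-α: {S5, S6}
  W-β: {S5}
  W-γ: {S1, S2}
  W-δ: {S1, S3}
  W-ε: {S1, S4, S5}
  W-ζ: {S2}
No 3 sites suffice: every size-3 union leaves at least one demand point uncovered.
But {W-α, W-γ, W-δ, W-ε} covers everything, so the minimum is 4.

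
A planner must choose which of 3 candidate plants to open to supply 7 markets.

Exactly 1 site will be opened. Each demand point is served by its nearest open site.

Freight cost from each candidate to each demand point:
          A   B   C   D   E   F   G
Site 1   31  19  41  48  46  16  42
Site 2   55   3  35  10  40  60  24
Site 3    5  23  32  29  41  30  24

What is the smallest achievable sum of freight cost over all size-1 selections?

Open {Site 3}.
  A→Site 3 5, B→Site 3 23, C→Site 3 32, D→Site 3 29, E→Site 3 41, F→Site 3 30, G→Site 3 24  ⇒ total 184.
Compare {Site 2}: total 227.
Compare {Site 1}: total 243.

184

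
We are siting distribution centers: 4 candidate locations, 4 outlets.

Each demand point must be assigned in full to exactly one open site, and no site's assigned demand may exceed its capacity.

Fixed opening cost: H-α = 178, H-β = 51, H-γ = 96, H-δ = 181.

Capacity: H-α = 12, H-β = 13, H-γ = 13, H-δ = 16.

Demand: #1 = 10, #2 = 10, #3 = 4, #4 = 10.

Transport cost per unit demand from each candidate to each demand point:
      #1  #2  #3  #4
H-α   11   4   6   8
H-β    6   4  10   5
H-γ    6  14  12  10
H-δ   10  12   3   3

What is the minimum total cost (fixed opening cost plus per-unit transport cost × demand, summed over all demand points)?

470

Open {H-β, H-γ, H-δ}; cheapest assignment that respects the capacities:
  H-β (cap 13, load 10): #2 — cost 10×4 = 40
  H-γ (cap 13, load 10): #1 — cost 10×6 = 60
  H-δ (cap 16, load 14): #3, #4 — cost 4×3 + 10×3 = 42
  Shipping 142, fixed 328 → total 470.
  Any other capacity-feasible assignment to {H-β, H-γ, H-δ} ships for at least 142.
Compare {H-α, H-β, H-δ}: its best feasible assignment gives total 552.
Compare {H-α, H-γ, H-δ}: its best feasible assignment gives total 597.
Every other set of open sites that can feasibly serve all demand totals ≥ 552 even under its best assignment. Minimum: 470.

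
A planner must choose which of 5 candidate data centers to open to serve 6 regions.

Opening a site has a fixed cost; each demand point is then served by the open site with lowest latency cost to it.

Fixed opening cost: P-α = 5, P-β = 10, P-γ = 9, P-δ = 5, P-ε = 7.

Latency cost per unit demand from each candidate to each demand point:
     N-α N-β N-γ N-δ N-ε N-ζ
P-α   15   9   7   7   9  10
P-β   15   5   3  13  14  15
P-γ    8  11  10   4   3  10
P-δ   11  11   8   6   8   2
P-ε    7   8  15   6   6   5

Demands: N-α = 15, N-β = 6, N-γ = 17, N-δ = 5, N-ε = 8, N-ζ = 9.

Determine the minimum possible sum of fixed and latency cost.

279

Open {P-β, P-γ, P-δ, P-ε}: assign each demand point to its cheapest open site.
  N-α→P-ε 15×7=105, N-β→P-β 6×5=30, N-γ→P-β 17×3=51, N-δ→P-γ 5×4=20, N-ε→P-γ 8×3=24, N-ζ→P-δ 9×2=18
  latency cost 248, fixed 31 → total 279.
Compare {P-α, P-β, P-γ, P-δ, P-ε}: latency cost 248 + fixed 36 = 284.
Compare {P-β, P-γ, P-δ}: latency cost 263 + fixed 24 = 287.
Compare {P-α, P-β, P-γ, P-δ}: latency cost 263 + fixed 29 = 292.
All other subsets cost ≥ 284. Minimum total cost: 279.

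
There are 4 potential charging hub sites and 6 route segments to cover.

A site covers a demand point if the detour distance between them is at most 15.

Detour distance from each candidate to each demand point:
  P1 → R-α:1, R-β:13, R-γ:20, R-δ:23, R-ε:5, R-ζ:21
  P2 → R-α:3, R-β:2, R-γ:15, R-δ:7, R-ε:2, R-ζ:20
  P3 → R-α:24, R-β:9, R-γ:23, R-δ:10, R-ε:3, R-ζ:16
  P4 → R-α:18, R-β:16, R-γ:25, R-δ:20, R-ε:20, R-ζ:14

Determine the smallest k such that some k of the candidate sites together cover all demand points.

2

Coverage sets (demand points within 15 of each site):
  P1: {R-α, R-β, R-ε}
  P2: {R-α, R-β, R-γ, R-δ, R-ε}
  P3: {R-β, R-δ, R-ε}
  P4: {R-ζ}
No single site covers all 6 demand points.
But {P2, P4} covers everything, so the minimum is 2.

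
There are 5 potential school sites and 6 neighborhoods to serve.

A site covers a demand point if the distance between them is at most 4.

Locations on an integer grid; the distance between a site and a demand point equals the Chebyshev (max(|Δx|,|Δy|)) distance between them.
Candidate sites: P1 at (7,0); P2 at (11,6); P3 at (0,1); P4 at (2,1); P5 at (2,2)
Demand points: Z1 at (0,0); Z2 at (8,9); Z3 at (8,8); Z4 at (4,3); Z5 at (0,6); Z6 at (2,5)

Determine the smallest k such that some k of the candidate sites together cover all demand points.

Coverage sets (demand points within 4 of each site):
  P1: {Z4}
  P2: {Z2, Z3}
  P3: {Z1, Z4, Z6}
  P4: {Z1, Z4, Z6}
  P5: {Z1, Z4, Z5, Z6}
No single site covers all 6 demand points.
But {P2, P5} covers everything, so the minimum is 2.

2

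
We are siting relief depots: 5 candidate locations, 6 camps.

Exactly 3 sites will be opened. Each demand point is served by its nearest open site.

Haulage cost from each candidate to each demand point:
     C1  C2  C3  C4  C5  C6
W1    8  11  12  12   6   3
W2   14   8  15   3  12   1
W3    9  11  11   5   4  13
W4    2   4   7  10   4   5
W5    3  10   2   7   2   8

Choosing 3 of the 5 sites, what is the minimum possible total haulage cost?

14

Open {W2, W4, W5}.
  C1→W4 2, C2→W4 4, C3→W5 2, C4→W2 3, C5→W5 2, C6→W2 1  ⇒ total 14.
Compare {W1, W2, W5}: total 19.
Compare {W2, W3, W5}: total 19.
No size-3 selection does better; minimum is 14.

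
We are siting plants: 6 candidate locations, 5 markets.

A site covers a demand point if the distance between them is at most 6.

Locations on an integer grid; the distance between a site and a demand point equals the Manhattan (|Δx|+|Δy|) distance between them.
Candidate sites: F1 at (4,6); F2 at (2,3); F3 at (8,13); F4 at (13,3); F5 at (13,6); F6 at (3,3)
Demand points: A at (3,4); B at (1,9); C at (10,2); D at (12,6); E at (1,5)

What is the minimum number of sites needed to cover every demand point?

Coverage sets (demand points within 6 of each site):
  F1: {A, B, E}
  F2: {A, E}
  F3: {}
  F4: {C, D}
  F5: {D}
  F6: {A, E}
No single site covers all 5 demand points.
But {F1, F4} covers everything, so the minimum is 2.

2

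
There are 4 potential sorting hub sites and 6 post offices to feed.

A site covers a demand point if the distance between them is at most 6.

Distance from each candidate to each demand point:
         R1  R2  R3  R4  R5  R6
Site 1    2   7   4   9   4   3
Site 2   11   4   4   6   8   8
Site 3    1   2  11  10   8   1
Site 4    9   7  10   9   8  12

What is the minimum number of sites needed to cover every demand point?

Coverage sets (demand points within 6 of each site):
  Site 1: {R1, R3, R5, R6}
  Site 2: {R2, R3, R4}
  Site 3: {R1, R2, R6}
  Site 4: {}
No single site covers all 6 demand points.
But {Site 1, Site 2} covers everything, so the minimum is 2.

2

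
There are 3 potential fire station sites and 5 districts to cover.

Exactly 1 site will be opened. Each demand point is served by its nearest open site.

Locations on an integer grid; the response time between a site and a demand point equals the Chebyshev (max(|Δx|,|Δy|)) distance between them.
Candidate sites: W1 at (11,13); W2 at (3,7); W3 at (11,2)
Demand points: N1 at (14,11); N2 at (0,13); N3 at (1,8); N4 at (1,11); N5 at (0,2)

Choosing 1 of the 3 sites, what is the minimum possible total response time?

Open {W2}.
  N1→W2 11, N2→W2 6, N3→W2 2, N4→W2 4, N5→W2 5  ⇒ total 28.
Compare {W1}: total 45.
Compare {W3}: total 51.

28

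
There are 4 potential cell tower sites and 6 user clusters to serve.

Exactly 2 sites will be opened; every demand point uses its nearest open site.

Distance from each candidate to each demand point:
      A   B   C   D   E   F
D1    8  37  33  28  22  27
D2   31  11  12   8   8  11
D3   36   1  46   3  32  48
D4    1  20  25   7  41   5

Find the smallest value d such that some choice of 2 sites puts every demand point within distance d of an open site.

Open {D1, D2}.
  Farthest demand point is C at distance 12 (to D2); all others are ≤ 12.
With {D2, D4} the worst case is 12.
With {D1, D4} the worst case is 25.
No size-2 selection achieves below 12.

12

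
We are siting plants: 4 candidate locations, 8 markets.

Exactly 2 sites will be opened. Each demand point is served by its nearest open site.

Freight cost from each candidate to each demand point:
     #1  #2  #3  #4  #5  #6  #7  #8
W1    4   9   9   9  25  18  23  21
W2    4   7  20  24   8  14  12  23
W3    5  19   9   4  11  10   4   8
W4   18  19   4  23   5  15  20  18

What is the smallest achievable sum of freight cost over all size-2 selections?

54

Open {W2, W3}.
  #1→W2 4, #2→W2 7, #3→W3 9, #4→W3 4, #5→W2 8, #6→W3 10, #7→W3 4, #8→W3 8  ⇒ total 54.
Compare {W1, W3}: total 59.
Compare {W3, W4}: total 59.
No size-2 selection does better; minimum is 54.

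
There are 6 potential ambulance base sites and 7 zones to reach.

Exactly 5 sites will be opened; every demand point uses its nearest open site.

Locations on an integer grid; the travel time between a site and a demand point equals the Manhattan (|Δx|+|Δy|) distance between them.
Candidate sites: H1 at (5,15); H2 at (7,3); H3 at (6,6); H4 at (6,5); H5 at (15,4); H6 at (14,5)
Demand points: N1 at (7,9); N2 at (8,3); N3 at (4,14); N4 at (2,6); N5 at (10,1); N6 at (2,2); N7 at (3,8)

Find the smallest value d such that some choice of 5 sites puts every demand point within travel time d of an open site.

6

Open {H1, H2, H3, H4, H5}.
  Farthest demand point is N6 at travel time 6 (to H2); all others are ≤ 6.
With {H1, H2, H3, H4, H6} the worst case is 6.
With {H1, H2, H3, H5, H6} the worst case is 6.
No size-5 selection achieves below 6.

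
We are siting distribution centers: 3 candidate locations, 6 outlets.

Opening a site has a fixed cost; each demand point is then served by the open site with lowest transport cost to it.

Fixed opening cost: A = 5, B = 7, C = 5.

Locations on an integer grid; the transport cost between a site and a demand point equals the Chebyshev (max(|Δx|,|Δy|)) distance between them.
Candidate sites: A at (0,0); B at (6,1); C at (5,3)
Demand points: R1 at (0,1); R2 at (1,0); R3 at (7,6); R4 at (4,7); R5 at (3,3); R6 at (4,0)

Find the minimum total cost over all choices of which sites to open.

24

Open {A, C}: assign each demand point to its cheapest open site.
  R1→A 1, R2→A 1, R3→C 3, R4→C 4, R5→C 2, R6→C 3
  transport cost 14, fixed 10 → total 24.
Compare {C}: transport cost 21 + fixed 5 = 26.
Compare {A}: transport cost 23 + fixed 5 = 28.
Compare {A, B}: transport cost 18 + fixed 12 = 30.
All other subsets cost ≥ 26. Minimum total cost: 24.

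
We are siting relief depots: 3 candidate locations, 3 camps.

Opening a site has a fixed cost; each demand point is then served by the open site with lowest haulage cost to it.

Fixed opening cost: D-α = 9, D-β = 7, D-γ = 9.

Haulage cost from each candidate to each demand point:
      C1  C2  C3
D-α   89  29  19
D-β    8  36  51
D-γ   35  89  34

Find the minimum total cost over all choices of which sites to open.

72

Open {D-α, D-β}: assign each demand point to its cheapest open site.
  C1→D-β 8, C2→D-α 29, C3→D-α 19
  haulage cost 56, fixed 16 → total 72.
Compare {D-α, D-β, D-γ}: haulage cost 56 + fixed 25 = 81.
Compare {D-β, D-γ}: haulage cost 78 + fixed 16 = 94.
Compare {D-α, D-γ}: haulage cost 83 + fixed 18 = 101.
All other subsets cost ≥ 81. Minimum total cost: 72.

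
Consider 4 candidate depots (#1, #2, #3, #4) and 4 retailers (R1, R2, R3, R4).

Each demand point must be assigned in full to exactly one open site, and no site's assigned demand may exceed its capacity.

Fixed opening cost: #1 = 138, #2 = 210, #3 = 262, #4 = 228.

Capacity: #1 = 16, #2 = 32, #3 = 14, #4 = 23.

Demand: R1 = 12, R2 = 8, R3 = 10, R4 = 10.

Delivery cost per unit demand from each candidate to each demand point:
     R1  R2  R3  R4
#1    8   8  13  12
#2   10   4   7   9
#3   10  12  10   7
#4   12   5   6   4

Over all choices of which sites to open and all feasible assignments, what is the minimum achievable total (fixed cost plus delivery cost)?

Open {#1, #2}; cheapest assignment that respects the capacities:
  #1 (cap 16, load 12): R1 — cost 12×8 = 96
  #2 (cap 32, load 28): R2, R3, R4 — cost 8×4 + 10×7 + 10×9 = 192
  Shipping 288, fixed 348 → total 636.
  Any other capacity-feasible assignment to {#1, #2} ships for at least 288.
Compare {#2, #4}: its best feasible assignment gives total 690.
Compare {#2, #3}: its best feasible assignment gives total 764.
Every other set of open sites that can feasibly serve all demand totals ≥ 690 even under its best assignment. Minimum: 636.

636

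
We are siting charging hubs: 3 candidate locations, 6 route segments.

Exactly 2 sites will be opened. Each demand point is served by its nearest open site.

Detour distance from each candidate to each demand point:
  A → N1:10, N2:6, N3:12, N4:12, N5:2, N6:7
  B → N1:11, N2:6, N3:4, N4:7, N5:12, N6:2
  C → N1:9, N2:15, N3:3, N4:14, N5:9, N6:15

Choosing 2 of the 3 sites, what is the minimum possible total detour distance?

Open {A, B}.
  N1→A 10, N2→A 6, N3→B 4, N4→B 7, N5→A 2, N6→B 2  ⇒ total 31.
Compare {B, C}: total 36.
Compare {A, C}: total 39.

31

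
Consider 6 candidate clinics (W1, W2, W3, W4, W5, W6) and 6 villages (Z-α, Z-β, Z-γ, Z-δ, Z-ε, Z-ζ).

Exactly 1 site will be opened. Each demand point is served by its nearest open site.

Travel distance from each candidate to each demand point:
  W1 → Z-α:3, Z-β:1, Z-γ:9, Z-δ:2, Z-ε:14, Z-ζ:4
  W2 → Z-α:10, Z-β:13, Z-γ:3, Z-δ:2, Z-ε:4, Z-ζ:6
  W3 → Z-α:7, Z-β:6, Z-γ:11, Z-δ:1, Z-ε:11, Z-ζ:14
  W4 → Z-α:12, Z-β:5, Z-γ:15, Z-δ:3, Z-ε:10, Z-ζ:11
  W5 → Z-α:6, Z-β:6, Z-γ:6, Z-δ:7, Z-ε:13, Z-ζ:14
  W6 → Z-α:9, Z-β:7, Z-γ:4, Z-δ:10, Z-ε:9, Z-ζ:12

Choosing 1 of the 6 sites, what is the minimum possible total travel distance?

Open {W1}.
  Z-α→W1 3, Z-β→W1 1, Z-γ→W1 9, Z-δ→W1 2, Z-ε→W1 14, Z-ζ→W1 4  ⇒ total 33.
Compare {W2}: total 38.
Compare {W3}: total 50.
No size-1 selection does better; minimum is 33.

33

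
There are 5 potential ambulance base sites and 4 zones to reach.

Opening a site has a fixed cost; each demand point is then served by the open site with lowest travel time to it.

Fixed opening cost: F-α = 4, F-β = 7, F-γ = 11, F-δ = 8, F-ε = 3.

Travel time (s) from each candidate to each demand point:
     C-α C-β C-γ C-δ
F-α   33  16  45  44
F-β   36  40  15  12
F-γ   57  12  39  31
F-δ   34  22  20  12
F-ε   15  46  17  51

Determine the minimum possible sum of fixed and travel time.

72

Open {F-α, F-β, F-ε}: assign each demand point to its cheapest open site.
  C-α→F-ε 15, C-β→F-α 16, C-γ→F-β 15, C-δ→F-β 12
  travel time 58, fixed 14 → total 72.
Compare {F-α, F-δ, F-ε}: travel time 60 + fixed 15 = 75.
Compare {F-β, F-γ, F-ε}: travel time 54 + fixed 21 = 75.
Compare {F-δ, F-ε}: travel time 66 + fixed 11 = 77.
All other subsets cost ≥ 75. Minimum total cost: 72.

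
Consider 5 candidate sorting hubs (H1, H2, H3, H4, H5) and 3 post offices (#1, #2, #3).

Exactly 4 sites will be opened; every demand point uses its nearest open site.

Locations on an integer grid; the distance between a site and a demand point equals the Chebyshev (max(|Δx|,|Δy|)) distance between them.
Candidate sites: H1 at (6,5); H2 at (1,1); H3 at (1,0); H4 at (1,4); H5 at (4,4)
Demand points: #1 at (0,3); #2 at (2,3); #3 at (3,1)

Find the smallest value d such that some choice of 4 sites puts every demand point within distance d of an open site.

Open {H1, H2, H3, H4}.
  Farthest demand point is #3 at distance 2 (to H2); all others are ≤ 2.
With {H1, H2, H3, H5} the worst case is 2.
With {H1, H2, H4, H5} the worst case is 2.
No size-4 selection achieves below 2.

2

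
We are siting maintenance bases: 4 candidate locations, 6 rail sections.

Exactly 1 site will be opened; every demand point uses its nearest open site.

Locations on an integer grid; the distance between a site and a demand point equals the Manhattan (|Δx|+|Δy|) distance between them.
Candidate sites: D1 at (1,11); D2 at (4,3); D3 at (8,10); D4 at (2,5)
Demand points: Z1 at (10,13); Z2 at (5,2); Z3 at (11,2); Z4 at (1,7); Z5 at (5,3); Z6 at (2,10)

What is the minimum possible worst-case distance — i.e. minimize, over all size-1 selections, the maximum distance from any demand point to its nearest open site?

11

Open {D3}.
  Farthest demand point is Z2 at distance 11 (to D3); all others are ≤ 11.
With {D2} the worst case is 16.
With {D4} the worst case is 16.
No size-1 selection achieves below 11.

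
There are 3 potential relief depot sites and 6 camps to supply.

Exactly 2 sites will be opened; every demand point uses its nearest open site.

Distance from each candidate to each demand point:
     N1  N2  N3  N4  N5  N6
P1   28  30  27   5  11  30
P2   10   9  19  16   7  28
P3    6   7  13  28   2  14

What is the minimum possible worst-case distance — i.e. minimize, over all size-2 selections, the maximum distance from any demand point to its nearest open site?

14

Open {P1, P3}.
  Farthest demand point is N6 at distance 14 (to P3); all others are ≤ 14.
With {P2, P3} the worst case is 16.
With {P1, P2} the worst case is 28.
No size-2 selection achieves below 14.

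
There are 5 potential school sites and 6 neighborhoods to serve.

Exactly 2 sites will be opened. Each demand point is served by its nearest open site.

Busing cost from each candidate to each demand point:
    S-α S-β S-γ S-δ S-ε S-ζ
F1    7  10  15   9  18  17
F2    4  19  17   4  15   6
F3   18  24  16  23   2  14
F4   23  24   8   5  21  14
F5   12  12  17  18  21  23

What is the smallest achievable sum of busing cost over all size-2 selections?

Open {F2, F3}.
  S-α→F2 4, S-β→F2 19, S-γ→F3 16, S-δ→F2 4, S-ε→F3 2, S-ζ→F2 6  ⇒ total 51.
Compare {F1, F2}: total 54.
Compare {F2, F4}: total 56.
No size-2 selection does better; minimum is 51.

51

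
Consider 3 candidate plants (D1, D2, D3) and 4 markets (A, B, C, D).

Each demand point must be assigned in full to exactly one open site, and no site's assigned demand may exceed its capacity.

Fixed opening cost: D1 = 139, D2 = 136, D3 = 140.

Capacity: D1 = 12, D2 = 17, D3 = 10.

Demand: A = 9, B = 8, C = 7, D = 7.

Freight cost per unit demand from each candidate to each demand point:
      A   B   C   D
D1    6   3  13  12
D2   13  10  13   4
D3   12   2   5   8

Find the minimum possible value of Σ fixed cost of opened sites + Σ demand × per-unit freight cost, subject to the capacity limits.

604

Open {D1, D2, D3}; cheapest assignment that respects the capacities:
  D1 (cap 12, load 9): A — cost 9×6 = 54
  D2 (cap 17, load 14): C, D — cost 7×13 + 7×4 = 119
  D3 (cap 10, load 8): B — cost 8×2 = 16
  Shipping 189, fixed 415 → total 604.
  Any other capacity-feasible assignment to {D1, D2, D3} ships for at least 189.
Total demand is 31 and no other set of sites has combined capacity ≥ 31, so {D1, D2, D3} is the only feasible choice of open sites. Minimum: 604.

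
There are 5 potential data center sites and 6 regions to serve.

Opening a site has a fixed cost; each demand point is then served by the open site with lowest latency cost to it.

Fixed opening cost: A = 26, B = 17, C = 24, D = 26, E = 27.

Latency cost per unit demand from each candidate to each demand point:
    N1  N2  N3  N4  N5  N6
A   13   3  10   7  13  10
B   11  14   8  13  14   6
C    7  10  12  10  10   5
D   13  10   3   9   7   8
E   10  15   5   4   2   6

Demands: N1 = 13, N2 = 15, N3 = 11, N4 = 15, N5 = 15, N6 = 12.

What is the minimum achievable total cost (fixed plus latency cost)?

Open {A, C, E}: assign each demand point to its cheapest open site.
  N1→C 13×7=91, N2→A 15×3=45, N3→E 11×5=55, N4→E 15×4=60, N5→E 15×2=30, N6→C 12×5=60
  latency cost 341, fixed 77 → total 418.
Compare {A, C, D, E}: latency cost 319 + fixed 103 = 422.
Compare {A, B, C, E}: latency cost 341 + fixed 94 = 435.
Compare {A, B, C, D, E}: latency cost 319 + fixed 120 = 439.
All other subsets cost ≥ 422. Minimum total cost: 418.

418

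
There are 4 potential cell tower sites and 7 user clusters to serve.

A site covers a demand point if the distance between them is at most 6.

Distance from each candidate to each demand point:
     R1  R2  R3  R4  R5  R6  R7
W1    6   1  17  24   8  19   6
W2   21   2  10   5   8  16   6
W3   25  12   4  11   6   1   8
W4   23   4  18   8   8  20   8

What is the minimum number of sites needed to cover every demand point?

Coverage sets (demand points within 6 of each site):
  W1: {R1, R2, R7}
  W2: {R2, R4, R7}
  W3: {R3, R5, R6}
  W4: {R2}
No 2 sites suffice: every size-2 union leaves at least one demand point uncovered.
But {W1, W2, W3} covers everything, so the minimum is 3.

3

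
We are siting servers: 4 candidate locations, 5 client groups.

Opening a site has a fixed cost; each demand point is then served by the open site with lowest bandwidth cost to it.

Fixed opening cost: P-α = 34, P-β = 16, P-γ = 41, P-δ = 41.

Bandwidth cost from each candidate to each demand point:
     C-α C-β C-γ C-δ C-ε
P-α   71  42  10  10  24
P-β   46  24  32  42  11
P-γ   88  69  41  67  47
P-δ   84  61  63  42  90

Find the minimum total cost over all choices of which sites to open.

Open {P-α, P-β}: assign each demand point to its cheapest open site.
  C-α→P-β 46, C-β→P-β 24, C-γ→P-α 10, C-δ→P-α 10, C-ε→P-β 11
  bandwidth cost 101, fixed 50 → total 151.
Compare {P-β}: bandwidth cost 155 + fixed 16 = 171.
Compare {P-α}: bandwidth cost 157 + fixed 34 = 191.
Compare {P-α, P-β, P-γ}: bandwidth cost 101 + fixed 91 = 192.
All other subsets cost ≥ 171. Minimum total cost: 151.

151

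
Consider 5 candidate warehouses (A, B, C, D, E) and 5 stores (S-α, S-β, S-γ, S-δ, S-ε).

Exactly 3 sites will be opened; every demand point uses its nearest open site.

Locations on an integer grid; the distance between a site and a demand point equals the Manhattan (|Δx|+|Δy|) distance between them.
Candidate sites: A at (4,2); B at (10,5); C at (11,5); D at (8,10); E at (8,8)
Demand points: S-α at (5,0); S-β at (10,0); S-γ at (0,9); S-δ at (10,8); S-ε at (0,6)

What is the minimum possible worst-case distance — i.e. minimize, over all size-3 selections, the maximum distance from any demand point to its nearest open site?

Open {A, B, D}.
  Farthest demand point is S-γ at distance 9 (to D); all others are ≤ 9.
With {A, B, E} the worst case is 9.
With {A, C, D} the worst case is 9.
No size-3 selection achieves below 9.

9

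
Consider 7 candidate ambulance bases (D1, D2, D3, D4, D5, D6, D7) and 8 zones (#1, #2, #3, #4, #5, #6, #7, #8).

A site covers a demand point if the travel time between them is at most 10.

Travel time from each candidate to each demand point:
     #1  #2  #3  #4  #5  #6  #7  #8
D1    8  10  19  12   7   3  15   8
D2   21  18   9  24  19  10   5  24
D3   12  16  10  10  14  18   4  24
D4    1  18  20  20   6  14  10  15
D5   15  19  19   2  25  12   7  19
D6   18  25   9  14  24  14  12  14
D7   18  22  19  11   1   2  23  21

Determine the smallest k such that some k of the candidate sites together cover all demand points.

Coverage sets (demand points within 10 of each site):
  D1: {#1, #2, #5, #6, #8}
  D2: {#3, #6, #7}
  D3: {#3, #4, #7}
  D4: {#1, #5, #7}
  D5: {#4, #7}
  D6: {#3}
  D7: {#5, #6}
No single site covers all 8 demand points.
But {D1, D3} covers everything, so the minimum is 2.

2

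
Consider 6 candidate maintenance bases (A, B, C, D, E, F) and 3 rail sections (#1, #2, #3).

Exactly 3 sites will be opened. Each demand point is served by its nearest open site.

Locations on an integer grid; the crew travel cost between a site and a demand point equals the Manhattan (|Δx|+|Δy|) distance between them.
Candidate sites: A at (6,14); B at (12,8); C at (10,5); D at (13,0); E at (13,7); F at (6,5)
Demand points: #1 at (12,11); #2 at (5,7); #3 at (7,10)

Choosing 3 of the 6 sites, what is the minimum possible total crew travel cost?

11

Open {A, B, F}.
  #1→B 3, #2→F 3, #3→A 5  ⇒ total 11.
Compare {B, C, F}: total 12.
Compare {B, D, F}: total 12.
No size-3 selection does better; minimum is 11.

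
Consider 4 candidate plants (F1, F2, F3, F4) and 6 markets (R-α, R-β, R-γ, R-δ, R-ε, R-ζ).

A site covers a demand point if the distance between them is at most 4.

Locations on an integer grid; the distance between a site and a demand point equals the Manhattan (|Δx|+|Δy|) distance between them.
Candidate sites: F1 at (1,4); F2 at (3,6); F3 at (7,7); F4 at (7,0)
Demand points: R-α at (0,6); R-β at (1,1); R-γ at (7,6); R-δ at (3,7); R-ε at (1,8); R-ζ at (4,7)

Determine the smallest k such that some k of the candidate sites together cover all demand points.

Coverage sets (demand points within 4 of each site):
  F1: {R-α, R-β, R-ε}
  F2: {R-α, R-γ, R-δ, R-ε, R-ζ}
  F3: {R-γ, R-δ, R-ζ}
  F4: {}
No single site covers all 6 demand points.
But {F1, F2} covers everything, so the minimum is 2.

2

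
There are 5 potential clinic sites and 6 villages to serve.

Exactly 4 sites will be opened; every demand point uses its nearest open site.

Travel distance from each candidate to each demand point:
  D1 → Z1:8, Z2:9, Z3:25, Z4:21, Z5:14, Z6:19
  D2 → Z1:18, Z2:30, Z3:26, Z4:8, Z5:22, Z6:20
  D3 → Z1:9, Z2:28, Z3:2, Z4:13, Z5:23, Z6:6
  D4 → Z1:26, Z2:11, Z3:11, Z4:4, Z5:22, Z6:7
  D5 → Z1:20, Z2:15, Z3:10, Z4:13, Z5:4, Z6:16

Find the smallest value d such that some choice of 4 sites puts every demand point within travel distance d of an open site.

9

Open {D1, D2, D3, D5}.
  Farthest demand point is Z2 at travel distance 9 (to D1); all others are ≤ 9.
With {D1, D3, D4, D5} the worst case is 9.
With {D1, D2, D4, D5} the worst case is 10.
No size-4 selection achieves below 9.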